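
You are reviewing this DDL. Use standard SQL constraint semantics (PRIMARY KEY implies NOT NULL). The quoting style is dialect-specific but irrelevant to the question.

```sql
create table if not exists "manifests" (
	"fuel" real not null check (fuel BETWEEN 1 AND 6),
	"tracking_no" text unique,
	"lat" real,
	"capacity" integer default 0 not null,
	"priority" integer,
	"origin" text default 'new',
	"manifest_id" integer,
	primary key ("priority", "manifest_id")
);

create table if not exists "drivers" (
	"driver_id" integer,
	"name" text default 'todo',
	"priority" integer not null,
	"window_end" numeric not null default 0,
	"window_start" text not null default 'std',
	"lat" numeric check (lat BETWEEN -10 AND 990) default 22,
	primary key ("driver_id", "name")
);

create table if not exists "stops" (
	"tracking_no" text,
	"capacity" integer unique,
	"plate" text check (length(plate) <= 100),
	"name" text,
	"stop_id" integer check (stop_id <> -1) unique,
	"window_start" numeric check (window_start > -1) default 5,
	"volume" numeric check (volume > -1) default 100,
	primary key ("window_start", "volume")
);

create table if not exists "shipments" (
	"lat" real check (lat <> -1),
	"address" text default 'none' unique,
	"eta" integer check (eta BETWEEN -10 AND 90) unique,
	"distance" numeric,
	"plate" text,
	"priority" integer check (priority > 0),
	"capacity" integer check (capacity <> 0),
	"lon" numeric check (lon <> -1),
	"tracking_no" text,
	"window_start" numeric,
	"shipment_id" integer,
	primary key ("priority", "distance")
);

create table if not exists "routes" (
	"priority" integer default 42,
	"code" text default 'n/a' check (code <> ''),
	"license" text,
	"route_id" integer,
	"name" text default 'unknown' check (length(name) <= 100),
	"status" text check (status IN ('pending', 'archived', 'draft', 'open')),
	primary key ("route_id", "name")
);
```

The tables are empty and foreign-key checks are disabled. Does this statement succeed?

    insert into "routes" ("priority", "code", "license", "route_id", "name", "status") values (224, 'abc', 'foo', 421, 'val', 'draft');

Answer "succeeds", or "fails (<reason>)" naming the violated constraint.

NOT NULL columns: name is supplied; route_id is supplied.
CHECK constraints: 'abc' satisfies (code <> ''); 'val' satisfies (length(name) <= 100); 'draft' satisfies (status IN ('pending', 'archived', 'draft', 'open')).
No constraint is violated.

succeeds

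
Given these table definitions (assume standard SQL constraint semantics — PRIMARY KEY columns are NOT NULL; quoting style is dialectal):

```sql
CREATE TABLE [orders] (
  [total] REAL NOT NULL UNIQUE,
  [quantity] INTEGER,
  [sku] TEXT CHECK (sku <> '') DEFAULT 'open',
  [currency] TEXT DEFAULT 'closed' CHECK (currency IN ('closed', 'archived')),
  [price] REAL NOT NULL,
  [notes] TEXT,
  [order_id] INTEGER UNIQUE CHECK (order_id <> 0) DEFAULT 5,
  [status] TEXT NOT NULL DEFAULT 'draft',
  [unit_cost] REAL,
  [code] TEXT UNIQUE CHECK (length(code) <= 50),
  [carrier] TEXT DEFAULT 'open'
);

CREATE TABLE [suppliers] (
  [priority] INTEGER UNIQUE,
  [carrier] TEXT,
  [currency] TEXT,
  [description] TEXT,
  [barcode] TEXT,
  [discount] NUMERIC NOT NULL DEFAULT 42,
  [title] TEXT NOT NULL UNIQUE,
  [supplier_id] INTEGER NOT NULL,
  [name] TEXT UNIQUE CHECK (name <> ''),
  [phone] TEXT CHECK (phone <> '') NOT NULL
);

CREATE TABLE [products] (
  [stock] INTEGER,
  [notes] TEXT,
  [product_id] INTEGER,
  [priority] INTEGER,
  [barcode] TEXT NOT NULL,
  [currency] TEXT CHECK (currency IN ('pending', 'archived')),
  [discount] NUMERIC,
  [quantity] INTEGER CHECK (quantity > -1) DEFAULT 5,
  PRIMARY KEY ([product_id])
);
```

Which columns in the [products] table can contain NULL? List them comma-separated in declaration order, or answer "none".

stock, notes, priority, currency, discount, quantity

- stock: no NOT NULL constraint applies → nullable.
- notes: no NOT NULL constraint applies → nullable.
- product_id: part of the PRIMARY KEY, which implies NOT NULL → not nullable.
- priority: no NOT NULL constraint applies → nullable.
- barcode: declared NOT NULL → not nullable.
- currency: CHECK does not forbid NULL (a CHECK constraint passes when its expression is NULL) → nullable.
- discount: no NOT NULL constraint applies → nullable.
- quantity: CHECK does not forbid NULL (a CHECK constraint passes when its expression is NULL) → nullable.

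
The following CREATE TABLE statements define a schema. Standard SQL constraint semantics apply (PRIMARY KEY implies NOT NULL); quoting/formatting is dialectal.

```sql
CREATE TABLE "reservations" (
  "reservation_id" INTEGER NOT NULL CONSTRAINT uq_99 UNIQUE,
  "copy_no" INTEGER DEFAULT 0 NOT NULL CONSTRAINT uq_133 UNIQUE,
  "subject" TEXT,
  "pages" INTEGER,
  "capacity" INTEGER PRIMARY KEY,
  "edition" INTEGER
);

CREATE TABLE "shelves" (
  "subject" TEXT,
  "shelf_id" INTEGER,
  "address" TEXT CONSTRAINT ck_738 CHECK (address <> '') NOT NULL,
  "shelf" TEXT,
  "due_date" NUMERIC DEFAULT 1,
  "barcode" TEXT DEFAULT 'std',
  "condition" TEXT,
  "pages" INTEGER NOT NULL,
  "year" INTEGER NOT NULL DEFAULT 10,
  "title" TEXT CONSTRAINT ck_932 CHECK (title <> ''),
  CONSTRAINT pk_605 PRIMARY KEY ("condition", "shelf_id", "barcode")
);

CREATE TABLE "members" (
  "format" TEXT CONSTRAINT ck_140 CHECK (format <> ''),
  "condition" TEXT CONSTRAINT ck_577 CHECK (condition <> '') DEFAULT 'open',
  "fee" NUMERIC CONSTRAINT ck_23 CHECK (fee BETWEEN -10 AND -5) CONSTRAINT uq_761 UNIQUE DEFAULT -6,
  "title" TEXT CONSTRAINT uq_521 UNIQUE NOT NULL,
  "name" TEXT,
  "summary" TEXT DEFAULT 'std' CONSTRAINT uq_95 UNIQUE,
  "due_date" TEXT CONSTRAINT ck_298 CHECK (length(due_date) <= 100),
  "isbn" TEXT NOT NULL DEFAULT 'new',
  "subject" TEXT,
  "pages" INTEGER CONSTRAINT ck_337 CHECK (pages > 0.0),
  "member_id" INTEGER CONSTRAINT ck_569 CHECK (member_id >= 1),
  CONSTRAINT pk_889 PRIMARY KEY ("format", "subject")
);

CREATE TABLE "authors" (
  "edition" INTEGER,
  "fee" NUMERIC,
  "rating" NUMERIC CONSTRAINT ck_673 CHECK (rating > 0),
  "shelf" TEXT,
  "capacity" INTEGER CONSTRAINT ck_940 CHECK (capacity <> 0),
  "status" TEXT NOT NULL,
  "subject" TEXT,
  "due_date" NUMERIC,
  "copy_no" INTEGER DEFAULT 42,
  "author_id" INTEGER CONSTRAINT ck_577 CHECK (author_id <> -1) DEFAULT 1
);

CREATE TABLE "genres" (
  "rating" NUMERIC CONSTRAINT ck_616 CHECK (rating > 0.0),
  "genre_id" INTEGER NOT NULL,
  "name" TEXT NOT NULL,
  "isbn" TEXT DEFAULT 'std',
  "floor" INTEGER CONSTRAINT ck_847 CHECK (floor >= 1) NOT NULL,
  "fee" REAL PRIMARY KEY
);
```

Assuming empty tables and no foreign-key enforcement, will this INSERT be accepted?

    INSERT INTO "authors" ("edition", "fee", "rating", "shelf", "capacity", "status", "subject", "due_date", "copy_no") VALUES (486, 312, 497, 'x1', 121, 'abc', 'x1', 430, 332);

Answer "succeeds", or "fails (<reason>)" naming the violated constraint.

succeeds

NOT NULL columns: status is supplied.
CHECK constraints: 497 satisfies (rating > 0); 121 satisfies (capacity <> 0).
No constraint is violated.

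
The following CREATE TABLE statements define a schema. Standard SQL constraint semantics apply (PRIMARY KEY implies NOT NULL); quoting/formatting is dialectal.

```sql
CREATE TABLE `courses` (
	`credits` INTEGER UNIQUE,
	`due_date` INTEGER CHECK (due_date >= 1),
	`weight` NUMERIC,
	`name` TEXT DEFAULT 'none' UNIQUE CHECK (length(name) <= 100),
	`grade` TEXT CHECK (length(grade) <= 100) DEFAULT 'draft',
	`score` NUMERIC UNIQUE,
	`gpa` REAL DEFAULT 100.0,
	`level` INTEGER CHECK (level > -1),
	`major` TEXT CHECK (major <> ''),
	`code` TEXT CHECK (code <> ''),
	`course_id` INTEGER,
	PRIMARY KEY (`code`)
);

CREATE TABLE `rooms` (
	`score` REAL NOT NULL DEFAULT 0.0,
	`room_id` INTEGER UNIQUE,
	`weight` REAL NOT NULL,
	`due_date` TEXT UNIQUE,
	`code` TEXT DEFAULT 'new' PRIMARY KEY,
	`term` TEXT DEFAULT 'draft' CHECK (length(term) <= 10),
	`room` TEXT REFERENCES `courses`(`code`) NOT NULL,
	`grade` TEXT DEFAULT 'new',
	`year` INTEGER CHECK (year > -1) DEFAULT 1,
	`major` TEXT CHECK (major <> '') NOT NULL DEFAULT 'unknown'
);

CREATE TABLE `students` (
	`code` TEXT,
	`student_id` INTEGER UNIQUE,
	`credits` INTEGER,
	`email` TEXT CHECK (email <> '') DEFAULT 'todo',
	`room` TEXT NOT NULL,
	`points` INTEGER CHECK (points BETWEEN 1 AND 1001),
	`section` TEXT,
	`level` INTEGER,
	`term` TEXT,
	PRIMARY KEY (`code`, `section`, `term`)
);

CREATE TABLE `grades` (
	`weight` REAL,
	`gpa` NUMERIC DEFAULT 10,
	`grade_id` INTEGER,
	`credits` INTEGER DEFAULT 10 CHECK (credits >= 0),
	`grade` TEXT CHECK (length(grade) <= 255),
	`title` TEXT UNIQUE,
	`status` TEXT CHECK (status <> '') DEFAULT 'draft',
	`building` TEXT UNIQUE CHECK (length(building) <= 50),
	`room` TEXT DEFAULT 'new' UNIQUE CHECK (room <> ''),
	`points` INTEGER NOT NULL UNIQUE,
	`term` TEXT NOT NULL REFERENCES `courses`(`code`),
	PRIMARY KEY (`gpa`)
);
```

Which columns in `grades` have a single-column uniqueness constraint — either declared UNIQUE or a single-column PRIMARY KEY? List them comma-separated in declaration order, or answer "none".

gpa, title, building, room, points

- weight: no UNIQUE or single-column PK constraint.
- gpa: single-column PRIMARY KEY → unique.
- grade_id: no UNIQUE or single-column PK constraint.
- credits: no UNIQUE or single-column PK constraint.
- grade: no UNIQUE or single-column PK constraint.
- title: declared UNIQUE → unique.
- status: no UNIQUE or single-column PK constraint.
- building: declared UNIQUE → unique.
- room: declared UNIQUE → unique.
- points: declared UNIQUE → unique.
- term: no UNIQUE or single-column PK constraint.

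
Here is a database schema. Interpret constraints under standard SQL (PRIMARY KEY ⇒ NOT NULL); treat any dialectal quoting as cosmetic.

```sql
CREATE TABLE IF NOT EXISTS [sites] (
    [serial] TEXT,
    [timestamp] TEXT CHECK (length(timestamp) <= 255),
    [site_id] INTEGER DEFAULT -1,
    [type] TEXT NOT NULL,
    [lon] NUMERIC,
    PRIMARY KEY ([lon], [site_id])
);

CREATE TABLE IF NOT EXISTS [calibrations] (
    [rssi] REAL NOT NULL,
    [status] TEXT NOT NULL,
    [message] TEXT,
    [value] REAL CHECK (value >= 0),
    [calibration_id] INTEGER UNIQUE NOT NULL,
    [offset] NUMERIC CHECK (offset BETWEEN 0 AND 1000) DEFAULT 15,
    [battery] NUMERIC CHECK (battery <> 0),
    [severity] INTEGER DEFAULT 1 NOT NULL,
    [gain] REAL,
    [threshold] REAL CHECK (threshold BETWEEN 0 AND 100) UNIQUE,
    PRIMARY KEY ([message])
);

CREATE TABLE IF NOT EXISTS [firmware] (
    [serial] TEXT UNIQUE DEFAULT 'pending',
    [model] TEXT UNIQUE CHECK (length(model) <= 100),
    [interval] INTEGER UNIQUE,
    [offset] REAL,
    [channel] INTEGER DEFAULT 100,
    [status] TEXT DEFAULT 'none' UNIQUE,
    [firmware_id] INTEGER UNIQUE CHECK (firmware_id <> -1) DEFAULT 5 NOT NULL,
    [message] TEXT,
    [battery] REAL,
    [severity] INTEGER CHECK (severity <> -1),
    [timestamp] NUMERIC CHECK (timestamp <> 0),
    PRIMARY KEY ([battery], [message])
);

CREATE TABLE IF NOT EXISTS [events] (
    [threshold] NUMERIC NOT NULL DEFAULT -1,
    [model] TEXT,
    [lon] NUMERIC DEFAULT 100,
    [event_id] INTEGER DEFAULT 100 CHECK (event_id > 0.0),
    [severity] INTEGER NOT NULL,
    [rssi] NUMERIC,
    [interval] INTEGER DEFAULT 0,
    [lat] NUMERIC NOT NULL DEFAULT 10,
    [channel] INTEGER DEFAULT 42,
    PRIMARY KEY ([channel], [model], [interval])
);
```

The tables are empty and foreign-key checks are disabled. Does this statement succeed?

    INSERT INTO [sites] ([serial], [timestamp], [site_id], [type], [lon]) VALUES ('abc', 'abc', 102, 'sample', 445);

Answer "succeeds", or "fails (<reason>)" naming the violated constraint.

NOT NULL columns: lon is supplied; site_id is supplied; type is supplied.
CHECK constraints: 'abc' satisfies (length(timestamp) <= 255).
No constraint is violated.

succeeds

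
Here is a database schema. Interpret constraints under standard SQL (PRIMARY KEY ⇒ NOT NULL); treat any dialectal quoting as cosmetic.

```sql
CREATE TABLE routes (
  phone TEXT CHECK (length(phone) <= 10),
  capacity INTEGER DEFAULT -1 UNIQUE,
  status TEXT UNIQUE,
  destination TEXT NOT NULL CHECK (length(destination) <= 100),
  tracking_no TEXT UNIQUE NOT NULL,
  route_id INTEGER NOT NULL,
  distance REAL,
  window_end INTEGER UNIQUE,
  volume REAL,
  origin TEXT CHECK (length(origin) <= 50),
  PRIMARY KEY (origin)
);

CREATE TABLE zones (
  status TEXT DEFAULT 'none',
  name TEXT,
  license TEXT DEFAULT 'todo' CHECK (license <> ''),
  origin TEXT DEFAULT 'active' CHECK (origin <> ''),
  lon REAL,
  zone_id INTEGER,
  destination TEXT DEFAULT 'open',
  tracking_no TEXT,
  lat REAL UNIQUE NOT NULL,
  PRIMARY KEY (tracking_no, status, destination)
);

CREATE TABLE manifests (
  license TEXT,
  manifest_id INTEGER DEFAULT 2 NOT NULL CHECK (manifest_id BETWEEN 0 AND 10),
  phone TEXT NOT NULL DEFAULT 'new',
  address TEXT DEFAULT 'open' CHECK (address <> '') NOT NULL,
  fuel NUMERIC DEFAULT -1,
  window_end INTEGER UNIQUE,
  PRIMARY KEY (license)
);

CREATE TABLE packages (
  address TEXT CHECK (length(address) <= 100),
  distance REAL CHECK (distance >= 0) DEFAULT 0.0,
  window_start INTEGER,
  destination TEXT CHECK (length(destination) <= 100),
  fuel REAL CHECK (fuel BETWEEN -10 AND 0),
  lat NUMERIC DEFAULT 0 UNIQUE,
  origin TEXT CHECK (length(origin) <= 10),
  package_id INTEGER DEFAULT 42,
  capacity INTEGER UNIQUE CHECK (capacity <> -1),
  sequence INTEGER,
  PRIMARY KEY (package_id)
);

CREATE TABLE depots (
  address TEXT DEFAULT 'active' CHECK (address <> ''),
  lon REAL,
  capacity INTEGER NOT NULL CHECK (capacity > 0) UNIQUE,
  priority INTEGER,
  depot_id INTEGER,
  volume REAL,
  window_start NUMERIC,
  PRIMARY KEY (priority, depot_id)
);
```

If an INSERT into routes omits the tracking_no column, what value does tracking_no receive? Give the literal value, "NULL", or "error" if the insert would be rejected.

error

tracking_no has no DEFAULT clause.
Omitting it would insert NULL, but it is declared NOT NULL, so the INSERT fails.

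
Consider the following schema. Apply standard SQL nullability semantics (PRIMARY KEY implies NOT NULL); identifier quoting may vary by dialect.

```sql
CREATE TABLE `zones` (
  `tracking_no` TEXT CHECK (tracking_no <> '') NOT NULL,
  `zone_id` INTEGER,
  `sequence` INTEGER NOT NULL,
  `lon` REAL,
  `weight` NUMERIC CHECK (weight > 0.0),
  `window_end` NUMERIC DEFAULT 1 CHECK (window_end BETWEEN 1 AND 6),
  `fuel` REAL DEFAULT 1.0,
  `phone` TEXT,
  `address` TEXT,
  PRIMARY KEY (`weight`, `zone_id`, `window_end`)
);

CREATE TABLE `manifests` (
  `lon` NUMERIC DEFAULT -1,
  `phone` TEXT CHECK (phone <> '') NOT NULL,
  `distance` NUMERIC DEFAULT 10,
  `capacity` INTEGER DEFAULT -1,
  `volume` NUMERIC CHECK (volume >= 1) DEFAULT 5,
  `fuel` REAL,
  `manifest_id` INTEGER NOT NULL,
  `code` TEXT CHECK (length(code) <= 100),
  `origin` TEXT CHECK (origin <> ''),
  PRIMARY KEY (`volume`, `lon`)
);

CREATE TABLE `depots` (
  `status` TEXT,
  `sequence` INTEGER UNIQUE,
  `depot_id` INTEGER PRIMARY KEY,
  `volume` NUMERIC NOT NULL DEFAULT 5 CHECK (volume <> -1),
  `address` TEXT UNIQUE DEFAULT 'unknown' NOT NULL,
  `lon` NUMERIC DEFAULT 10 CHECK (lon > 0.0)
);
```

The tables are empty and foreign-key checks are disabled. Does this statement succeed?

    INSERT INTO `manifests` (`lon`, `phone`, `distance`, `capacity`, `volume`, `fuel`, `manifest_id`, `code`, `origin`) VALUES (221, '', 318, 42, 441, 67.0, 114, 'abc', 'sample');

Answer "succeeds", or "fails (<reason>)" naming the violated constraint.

The value '' for phone violates CHECK (phone <> '').

fails (CHECK on phone)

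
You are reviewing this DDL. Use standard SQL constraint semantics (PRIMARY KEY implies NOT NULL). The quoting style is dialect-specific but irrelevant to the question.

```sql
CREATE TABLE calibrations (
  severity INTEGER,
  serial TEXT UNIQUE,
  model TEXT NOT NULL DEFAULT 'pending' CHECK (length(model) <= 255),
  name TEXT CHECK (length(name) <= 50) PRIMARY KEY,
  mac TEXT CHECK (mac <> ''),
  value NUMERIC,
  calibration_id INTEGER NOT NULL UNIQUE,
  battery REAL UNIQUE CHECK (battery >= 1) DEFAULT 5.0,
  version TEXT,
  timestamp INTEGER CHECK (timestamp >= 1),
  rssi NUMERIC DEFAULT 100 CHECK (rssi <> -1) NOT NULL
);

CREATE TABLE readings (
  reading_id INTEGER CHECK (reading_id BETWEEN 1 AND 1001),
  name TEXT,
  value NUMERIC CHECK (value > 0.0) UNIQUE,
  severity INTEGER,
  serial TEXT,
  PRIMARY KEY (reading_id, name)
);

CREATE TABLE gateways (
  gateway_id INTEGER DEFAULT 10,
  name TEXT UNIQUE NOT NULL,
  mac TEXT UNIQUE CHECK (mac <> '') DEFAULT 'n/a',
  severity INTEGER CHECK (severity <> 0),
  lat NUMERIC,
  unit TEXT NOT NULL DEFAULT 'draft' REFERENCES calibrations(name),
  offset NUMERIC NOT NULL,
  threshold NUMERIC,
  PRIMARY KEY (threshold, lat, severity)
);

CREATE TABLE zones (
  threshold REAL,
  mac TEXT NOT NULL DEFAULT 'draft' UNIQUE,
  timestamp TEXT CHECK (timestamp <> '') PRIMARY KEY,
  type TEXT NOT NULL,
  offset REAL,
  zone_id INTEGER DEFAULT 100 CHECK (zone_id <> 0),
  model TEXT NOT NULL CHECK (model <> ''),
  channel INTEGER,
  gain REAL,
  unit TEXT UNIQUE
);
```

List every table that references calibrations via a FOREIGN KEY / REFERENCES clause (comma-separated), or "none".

gateways

- gateways.unit references calibrations(name).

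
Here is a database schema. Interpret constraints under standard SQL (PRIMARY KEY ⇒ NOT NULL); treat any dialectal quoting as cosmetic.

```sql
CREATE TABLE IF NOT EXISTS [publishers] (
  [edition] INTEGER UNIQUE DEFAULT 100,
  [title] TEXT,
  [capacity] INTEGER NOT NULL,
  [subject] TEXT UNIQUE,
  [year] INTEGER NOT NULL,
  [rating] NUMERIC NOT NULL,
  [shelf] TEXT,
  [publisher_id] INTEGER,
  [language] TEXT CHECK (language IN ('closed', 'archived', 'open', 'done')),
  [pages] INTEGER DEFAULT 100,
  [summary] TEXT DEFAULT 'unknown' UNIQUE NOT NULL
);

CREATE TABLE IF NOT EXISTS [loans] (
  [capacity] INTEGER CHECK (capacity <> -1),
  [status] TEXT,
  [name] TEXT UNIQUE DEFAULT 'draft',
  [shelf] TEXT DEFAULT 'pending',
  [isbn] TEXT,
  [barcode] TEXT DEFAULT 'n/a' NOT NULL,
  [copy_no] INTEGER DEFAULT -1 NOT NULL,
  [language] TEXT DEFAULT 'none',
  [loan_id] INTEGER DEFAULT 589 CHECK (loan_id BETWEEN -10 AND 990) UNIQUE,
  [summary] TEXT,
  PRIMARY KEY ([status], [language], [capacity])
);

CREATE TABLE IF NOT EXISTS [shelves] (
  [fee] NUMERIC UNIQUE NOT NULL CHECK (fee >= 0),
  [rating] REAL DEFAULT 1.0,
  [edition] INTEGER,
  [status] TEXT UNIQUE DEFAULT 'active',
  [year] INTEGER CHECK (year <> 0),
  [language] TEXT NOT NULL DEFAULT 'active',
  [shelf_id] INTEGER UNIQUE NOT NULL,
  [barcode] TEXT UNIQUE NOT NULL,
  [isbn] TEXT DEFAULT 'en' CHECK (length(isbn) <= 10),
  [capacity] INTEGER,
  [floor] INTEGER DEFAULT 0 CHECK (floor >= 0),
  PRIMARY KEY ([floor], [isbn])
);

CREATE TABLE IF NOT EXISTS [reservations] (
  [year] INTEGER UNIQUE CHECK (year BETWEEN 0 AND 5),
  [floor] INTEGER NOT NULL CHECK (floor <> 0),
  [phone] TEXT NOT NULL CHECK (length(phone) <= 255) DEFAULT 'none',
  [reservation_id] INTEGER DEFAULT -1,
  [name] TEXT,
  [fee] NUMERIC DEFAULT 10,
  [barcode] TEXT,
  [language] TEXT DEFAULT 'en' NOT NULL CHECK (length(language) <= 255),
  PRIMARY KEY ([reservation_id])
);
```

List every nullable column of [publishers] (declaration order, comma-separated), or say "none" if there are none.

edition, title, subject, shelf, publisher_id, language, pages

- edition: UNIQUE does not imply NOT NULL → nullable.
- title: no NOT NULL constraint applies → nullable.
- capacity: declared NOT NULL → not nullable.
- subject: UNIQUE does not imply NOT NULL → nullable.
- year: declared NOT NULL → not nullable.
- rating: declared NOT NULL → not nullable.
- shelf: no NOT NULL constraint applies → nullable.
- publisher_id: no NOT NULL constraint applies → nullable.
- language: CHECK does not forbid NULL (a CHECK constraint passes when its expression is NULL) → nullable.
- pages: DEFAULT only fills an omitted column; an explicit NULL is still allowed → nullable.
- summary: declared NOT NULL → not nullable.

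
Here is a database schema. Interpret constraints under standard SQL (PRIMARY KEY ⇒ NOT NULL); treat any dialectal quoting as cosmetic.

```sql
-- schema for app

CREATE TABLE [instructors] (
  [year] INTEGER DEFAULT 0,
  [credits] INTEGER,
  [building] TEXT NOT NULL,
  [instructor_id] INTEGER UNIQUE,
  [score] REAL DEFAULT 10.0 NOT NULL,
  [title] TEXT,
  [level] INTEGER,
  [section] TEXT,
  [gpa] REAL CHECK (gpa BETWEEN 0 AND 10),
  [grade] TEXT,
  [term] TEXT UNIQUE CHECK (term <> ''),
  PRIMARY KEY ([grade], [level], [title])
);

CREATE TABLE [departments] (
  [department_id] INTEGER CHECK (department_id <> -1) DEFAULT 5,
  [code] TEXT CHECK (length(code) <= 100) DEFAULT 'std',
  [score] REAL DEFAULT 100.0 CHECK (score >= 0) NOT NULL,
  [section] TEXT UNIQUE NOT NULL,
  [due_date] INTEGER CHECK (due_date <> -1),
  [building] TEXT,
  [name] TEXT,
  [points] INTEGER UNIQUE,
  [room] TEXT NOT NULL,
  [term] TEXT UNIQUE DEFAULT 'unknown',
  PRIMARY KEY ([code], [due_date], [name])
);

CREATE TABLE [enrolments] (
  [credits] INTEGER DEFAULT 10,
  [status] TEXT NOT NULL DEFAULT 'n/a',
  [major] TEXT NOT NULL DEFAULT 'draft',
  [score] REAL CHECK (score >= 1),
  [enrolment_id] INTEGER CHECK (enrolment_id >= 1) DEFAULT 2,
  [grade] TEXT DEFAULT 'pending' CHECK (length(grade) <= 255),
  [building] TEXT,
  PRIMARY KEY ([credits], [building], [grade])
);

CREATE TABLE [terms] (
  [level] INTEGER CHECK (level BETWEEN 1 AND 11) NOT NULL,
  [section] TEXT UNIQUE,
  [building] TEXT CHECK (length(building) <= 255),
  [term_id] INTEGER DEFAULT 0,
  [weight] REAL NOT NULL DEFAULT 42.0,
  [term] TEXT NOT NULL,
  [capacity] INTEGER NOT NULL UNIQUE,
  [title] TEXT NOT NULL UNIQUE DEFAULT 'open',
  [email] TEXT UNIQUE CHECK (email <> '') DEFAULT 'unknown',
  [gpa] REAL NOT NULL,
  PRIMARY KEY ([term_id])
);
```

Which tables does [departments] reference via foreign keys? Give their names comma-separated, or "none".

No column in departments has a REFERENCES clause.

none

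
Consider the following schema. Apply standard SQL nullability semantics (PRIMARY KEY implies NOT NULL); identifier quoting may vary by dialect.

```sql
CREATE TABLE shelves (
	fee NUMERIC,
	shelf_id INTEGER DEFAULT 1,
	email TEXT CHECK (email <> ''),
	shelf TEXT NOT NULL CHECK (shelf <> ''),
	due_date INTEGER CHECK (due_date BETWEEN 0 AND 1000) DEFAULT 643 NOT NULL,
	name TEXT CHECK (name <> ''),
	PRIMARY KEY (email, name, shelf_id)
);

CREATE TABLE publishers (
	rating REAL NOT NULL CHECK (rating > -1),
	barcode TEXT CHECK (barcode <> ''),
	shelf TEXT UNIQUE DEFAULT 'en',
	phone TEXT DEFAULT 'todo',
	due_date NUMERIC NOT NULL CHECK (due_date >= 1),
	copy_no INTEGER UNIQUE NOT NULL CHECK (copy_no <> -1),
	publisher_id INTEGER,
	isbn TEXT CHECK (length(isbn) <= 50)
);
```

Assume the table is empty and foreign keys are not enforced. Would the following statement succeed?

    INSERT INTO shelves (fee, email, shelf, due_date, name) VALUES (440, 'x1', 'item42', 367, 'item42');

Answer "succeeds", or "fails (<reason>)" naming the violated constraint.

succeeds

NOT NULL columns: due_date is supplied; email is supplied; name is supplied; shelf is supplied; shelf_id defaults to 1.
CHECK constraints: 'x1' satisfies (email <> ''); 'item42' satisfies (shelf <> ''); 367 satisfies (due_date BETWEEN 0 AND 1000); 'item42' satisfies (name <> '').
No constraint is violated.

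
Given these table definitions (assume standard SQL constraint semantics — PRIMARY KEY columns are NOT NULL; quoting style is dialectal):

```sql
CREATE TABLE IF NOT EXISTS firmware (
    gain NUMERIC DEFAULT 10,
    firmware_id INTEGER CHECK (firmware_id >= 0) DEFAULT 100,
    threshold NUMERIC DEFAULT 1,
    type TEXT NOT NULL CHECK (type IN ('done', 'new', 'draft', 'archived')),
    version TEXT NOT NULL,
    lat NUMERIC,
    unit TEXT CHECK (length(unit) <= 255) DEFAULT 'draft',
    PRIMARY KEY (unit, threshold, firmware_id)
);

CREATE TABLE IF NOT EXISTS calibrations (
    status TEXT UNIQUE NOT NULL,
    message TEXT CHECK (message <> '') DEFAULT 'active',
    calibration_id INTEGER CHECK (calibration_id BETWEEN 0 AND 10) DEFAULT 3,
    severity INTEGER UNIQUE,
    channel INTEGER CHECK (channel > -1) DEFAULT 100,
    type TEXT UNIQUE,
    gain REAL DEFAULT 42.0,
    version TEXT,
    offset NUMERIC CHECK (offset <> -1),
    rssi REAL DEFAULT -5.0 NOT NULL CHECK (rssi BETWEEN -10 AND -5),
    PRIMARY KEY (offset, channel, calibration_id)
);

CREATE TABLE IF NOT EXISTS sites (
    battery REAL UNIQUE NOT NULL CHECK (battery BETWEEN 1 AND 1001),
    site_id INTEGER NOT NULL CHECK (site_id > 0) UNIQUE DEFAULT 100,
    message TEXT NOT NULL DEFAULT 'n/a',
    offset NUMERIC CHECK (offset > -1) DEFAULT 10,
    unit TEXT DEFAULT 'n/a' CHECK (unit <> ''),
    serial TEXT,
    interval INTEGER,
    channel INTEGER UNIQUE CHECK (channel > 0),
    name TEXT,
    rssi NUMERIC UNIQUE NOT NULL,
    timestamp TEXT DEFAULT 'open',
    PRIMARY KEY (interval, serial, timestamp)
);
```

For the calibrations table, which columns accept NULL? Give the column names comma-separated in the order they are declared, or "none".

message, severity, type, gain, version

- status: declared NOT NULL → not nullable.
- message: CHECK does not forbid NULL (a CHECK constraint passes when its expression is NULL) → nullable.
- calibration_id: part of the PRIMARY KEY, which implies NOT NULL → not nullable.
- severity: UNIQUE does not imply NOT NULL → nullable.
- channel: part of the PRIMARY KEY, which implies NOT NULL → not nullable.
- type: UNIQUE does not imply NOT NULL → nullable.
- gain: DEFAULT only fills an omitted column; an explicit NULL is still allowed → nullable.
- version: no NOT NULL constraint applies → nullable.
- offset: part of the PRIMARY KEY, which implies NOT NULL → not nullable.
- rssi: declared NOT NULL → not nullable.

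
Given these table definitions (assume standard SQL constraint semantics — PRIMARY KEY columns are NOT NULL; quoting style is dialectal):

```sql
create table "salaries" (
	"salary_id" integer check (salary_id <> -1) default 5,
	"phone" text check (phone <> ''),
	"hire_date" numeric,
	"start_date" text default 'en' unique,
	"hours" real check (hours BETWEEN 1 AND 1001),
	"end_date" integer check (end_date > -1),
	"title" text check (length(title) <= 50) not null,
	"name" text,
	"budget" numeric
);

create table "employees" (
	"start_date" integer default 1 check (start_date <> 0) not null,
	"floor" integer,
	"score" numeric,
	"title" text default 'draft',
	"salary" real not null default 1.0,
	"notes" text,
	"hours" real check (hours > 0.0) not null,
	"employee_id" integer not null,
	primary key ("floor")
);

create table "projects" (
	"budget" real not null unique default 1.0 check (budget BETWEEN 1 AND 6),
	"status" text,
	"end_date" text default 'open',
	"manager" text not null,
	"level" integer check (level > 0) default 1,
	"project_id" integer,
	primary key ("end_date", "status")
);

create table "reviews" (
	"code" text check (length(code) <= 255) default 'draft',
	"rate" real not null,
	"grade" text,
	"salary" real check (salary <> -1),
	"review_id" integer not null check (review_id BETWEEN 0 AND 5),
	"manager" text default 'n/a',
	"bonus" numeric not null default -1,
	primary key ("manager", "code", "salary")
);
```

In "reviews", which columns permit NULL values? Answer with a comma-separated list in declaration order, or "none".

- code: part of the PRIMARY KEY, which implies NOT NULL → not nullable.
- rate: declared NOT NULL → not nullable.
- grade: no NOT NULL constraint applies → nullable.
- salary: part of the PRIMARY KEY, which implies NOT NULL → not nullable.
- review_id: declared NOT NULL → not nullable.
- manager: part of the PRIMARY KEY, which implies NOT NULL → not nullable.
- bonus: declared NOT NULL → not nullable.

grade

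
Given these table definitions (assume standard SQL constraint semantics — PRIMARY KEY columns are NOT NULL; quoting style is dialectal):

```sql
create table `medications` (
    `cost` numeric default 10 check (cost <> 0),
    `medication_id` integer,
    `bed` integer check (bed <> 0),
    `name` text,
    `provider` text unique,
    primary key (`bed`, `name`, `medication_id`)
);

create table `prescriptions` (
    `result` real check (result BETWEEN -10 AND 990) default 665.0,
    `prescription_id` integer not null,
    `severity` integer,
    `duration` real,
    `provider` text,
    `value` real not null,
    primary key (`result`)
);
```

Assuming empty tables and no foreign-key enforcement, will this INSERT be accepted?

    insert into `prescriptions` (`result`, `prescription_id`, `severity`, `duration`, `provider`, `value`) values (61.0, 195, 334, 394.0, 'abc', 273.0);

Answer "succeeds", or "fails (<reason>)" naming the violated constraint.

NOT NULL columns: prescription_id is supplied; result is supplied; value is supplied.
CHECK constraints: 61.0 satisfies (result BETWEEN -10 AND 990).
No constraint is violated.

succeeds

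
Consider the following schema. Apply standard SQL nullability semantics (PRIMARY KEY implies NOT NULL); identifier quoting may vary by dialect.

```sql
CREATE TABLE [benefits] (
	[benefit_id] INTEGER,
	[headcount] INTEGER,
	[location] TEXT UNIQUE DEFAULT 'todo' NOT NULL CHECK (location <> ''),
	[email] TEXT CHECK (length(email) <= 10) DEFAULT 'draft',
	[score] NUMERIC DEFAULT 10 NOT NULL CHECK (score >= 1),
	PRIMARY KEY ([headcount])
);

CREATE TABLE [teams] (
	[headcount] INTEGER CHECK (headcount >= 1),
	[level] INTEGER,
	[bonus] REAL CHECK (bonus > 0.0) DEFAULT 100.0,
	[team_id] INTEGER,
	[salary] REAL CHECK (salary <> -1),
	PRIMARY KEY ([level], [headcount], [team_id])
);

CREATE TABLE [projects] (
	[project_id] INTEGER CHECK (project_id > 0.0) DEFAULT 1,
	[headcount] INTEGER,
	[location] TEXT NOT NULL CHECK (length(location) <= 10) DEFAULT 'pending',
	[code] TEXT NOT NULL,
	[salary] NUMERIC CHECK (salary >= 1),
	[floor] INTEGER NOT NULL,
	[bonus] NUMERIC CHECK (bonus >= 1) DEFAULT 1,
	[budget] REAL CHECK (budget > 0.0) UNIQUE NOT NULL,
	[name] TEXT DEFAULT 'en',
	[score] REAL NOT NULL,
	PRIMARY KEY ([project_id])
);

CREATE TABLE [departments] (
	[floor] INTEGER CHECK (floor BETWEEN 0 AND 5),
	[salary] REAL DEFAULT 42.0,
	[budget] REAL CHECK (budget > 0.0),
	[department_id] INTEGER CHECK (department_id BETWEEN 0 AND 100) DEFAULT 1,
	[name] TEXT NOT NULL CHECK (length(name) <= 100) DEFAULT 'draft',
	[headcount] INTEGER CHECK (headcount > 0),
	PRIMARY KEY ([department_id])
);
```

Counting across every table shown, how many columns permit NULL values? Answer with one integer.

benefits: 2 nullable (benefit_id, email — PK (headcount) and explicit NOT NULL columns excluded).
teams: 2 nullable (bonus, salary — PK (level, headcount, team_id) and explicit NOT NULL columns excluded).
projects: 4 nullable (headcount, salary, bonus, name — PK (project_id) and explicit NOT NULL columns excluded).
departments: 4 nullable (floor, salary, budget, headcount — PK (department_id) and explicit NOT NULL columns excluded).
Total: 2 + 2 + 4 + 4 = 12.

12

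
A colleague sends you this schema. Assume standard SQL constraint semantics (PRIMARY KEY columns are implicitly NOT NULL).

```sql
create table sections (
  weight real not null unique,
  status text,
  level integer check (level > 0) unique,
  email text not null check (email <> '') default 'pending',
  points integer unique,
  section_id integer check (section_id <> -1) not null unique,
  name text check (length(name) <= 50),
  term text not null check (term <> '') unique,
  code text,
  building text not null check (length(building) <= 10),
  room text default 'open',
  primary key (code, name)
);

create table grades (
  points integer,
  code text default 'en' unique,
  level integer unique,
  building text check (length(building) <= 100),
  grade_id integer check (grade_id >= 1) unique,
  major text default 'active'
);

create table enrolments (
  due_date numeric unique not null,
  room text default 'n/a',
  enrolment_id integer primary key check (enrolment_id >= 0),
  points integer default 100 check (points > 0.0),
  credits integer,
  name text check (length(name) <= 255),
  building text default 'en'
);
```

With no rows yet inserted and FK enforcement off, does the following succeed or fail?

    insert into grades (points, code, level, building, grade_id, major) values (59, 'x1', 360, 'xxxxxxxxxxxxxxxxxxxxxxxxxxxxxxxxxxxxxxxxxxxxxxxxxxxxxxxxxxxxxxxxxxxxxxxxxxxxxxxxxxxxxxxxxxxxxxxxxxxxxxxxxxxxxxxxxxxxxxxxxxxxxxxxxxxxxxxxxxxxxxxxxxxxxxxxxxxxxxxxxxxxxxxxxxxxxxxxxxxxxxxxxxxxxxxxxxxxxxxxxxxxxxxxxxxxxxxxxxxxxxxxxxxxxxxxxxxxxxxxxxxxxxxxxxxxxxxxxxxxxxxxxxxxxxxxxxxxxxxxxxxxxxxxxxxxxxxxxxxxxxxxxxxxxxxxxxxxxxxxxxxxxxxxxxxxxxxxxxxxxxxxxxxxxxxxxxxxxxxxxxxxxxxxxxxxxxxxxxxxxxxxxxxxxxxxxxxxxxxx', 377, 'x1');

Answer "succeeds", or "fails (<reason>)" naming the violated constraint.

fails (CHECK on building)

The value 'xxxxxxxxxxxxxxxxxxxxxxxxxxxxxxxxxxxxxxxxxxxxxxxxxxxxxxxxxxxxxxxxxxxxxxxxxxxxxxxxxxxxxxxxxxxxxxxxxxxxxxxxxxxxxxxxxxxxxxxxxxxxxxxxxxxxxxxxxxxxxxxxxxxxxxxxxxxxxxxxxxxxxxxxxxxxxxxxxxxxxxxxxxxxxxxxxxxxxxxxxxxxxxxxxxxxxxxxxxxxxxxxxxxxxxxxxxxxxxxxxxxxxxxxxxxxxxxxxxxxxxxxxxxxxxxxxxxxxxxxxxxxxxxxxxxxxxxxxxxxxxxxxxxxxxxxxxxxxxxxxxxxxxxxxxxxxxxxxxxxxxxxxxxxxxxxxxxxxxxxxxxxxxxxxxxxxxxxxxxxxxxxxxxxxxxxxxxxxxxx' for building violates CHECK (length(building) <= 100).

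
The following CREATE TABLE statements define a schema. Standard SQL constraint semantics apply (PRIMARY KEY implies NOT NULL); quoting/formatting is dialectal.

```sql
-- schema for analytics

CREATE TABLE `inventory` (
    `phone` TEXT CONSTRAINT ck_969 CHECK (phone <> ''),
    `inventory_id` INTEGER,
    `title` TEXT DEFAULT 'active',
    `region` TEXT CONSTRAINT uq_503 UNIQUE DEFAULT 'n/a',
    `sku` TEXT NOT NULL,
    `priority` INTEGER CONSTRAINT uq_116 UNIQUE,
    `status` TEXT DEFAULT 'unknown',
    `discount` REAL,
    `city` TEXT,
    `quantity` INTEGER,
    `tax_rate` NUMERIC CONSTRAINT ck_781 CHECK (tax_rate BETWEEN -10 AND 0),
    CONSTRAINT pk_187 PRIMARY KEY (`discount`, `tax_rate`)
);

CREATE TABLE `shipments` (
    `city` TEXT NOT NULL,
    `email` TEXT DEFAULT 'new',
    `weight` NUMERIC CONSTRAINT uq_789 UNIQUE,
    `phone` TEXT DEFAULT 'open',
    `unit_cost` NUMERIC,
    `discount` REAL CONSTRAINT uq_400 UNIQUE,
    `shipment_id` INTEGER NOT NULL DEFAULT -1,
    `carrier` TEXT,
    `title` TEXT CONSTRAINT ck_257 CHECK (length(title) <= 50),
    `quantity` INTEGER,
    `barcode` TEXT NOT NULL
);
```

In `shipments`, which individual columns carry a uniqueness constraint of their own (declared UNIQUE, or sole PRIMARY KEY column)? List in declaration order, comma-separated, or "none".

- city: no UNIQUE or single-column PK constraint.
- email: no UNIQUE or single-column PK constraint.
- weight: declared UNIQUE → unique.
- phone: no UNIQUE or single-column PK constraint.
- unit_cost: no UNIQUE or single-column PK constraint.
- discount: declared UNIQUE → unique.
- shipment_id: no UNIQUE or single-column PK constraint.
- carrier: no UNIQUE or single-column PK constraint.
- title: no UNIQUE or single-column PK constraint.
- quantity: no UNIQUE or single-column PK constraint.
- barcode: no UNIQUE or single-column PK constraint.

weight, discount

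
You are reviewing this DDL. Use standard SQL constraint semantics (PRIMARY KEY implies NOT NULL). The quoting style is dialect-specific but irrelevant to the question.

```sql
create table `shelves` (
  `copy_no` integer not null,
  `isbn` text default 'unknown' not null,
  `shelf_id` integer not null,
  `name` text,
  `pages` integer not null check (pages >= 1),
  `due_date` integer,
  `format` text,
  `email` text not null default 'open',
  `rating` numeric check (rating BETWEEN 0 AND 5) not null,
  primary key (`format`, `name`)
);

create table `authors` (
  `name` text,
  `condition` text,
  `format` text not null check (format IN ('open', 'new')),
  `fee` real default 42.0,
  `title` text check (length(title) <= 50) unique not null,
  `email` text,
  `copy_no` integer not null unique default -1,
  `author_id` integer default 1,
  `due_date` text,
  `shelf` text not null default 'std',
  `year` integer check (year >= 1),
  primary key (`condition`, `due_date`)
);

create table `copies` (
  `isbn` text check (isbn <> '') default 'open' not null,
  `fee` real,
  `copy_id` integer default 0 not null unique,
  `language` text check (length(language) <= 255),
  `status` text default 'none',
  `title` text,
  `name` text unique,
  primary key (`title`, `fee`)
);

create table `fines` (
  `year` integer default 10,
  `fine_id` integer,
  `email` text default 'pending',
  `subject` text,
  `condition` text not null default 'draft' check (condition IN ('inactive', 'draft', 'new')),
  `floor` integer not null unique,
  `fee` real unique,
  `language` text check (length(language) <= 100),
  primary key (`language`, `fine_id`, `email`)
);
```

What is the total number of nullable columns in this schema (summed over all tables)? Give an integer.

shelves: 1 nullable (due_date — PK (format, name) and explicit NOT NULL columns excluded).
authors: 5 nullable (name, fee, email, author_id, year — PK (condition, due_date) and explicit NOT NULL columns excluded).
copies: 3 nullable (language, status, name — PK (title, fee) and explicit NOT NULL columns excluded).
fines: 3 nullable (year, subject, fee — PK (language, fine_id, email) and explicit NOT NULL columns excluded).
Total: 1 + 5 + 3 + 3 = 12.

12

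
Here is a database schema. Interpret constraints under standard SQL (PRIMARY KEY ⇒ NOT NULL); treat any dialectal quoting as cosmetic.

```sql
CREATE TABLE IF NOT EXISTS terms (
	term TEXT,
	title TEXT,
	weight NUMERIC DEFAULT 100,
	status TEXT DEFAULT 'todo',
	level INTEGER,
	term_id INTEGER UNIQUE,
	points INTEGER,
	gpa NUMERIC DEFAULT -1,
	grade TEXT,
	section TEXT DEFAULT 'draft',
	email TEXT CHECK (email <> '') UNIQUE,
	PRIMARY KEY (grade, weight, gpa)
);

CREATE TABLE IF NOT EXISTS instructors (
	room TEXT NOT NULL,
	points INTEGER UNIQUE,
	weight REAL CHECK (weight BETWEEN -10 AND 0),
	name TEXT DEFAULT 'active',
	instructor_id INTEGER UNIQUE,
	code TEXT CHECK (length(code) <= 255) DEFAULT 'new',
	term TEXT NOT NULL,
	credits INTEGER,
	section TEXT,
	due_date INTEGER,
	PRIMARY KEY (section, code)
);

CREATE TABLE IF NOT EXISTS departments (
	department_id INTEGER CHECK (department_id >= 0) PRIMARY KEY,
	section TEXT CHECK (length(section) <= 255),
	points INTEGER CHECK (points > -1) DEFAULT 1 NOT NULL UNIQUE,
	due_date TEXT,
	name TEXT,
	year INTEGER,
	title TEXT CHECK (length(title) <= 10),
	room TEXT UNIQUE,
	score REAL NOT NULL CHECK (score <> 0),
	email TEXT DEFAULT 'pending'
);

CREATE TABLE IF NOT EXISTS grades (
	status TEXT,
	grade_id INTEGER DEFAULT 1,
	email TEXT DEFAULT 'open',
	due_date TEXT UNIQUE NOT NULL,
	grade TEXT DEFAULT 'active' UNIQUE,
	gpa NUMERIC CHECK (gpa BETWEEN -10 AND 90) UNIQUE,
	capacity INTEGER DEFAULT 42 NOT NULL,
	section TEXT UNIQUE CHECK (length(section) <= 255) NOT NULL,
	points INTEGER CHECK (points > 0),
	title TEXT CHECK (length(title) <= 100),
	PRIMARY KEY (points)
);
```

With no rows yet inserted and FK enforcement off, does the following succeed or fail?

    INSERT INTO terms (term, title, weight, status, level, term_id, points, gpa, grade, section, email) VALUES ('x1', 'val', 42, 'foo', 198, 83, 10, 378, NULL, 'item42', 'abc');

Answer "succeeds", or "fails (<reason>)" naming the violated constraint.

fails (NOT NULL on grade)

grade is explicitly set to NULL, but grade is part of the PRIMARY KEY (implied NOT NULL).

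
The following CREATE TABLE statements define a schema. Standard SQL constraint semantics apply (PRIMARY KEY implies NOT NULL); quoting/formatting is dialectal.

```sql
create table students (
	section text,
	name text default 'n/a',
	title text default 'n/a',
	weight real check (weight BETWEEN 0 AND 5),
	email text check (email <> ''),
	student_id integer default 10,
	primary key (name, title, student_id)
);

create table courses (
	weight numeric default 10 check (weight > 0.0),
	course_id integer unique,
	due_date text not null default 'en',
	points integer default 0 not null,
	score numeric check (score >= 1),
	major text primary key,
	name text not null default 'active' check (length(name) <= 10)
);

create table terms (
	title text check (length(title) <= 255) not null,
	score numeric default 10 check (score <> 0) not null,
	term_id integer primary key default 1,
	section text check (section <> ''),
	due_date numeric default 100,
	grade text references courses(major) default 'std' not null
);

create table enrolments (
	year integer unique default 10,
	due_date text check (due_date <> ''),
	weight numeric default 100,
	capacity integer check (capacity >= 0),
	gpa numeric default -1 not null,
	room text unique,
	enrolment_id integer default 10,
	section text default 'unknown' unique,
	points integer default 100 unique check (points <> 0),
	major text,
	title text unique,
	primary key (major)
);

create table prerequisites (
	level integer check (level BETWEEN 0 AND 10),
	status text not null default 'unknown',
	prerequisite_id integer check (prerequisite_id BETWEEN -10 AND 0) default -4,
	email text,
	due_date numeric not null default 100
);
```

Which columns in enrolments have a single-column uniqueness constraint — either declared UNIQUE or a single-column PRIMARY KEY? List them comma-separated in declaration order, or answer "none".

year, room, section, points, major, title

- year: declared UNIQUE → unique.
- due_date: no UNIQUE or single-column PK constraint.
- weight: no UNIQUE or single-column PK constraint.
- capacity: no UNIQUE or single-column PK constraint.
- gpa: no UNIQUE or single-column PK constraint.
- room: declared UNIQUE → unique.
- enrolment_id: no UNIQUE or single-column PK constraint.
- section: declared UNIQUE → unique.
- points: declared UNIQUE → unique.
- major: single-column PRIMARY KEY → unique.
- title: declared UNIQUE → unique.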